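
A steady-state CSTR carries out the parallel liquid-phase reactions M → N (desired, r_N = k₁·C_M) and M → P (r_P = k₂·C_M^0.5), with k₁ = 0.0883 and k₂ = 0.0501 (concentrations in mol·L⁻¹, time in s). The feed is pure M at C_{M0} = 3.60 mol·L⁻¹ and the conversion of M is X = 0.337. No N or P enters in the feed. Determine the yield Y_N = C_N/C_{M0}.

0.246

Exit C_M = C_{M0}(1−X) = 3.60×0.663 = 2.387 mol·L⁻¹.
A CSTR operates uniformly at the exit composition, giving r_N = 0.2108 and r_P = 0.07740 (each k·C_M^n at C_M = 2.387).
Fraction of consumed M going to N: r_N/(r_N+r_P) = 0.7314.
C_N = 0.7314·C_{M0}·X = 0.7314×3.60×0.337 = 0.887 mol·L⁻¹; Y_N = C_N/C_{M0} = 0.246.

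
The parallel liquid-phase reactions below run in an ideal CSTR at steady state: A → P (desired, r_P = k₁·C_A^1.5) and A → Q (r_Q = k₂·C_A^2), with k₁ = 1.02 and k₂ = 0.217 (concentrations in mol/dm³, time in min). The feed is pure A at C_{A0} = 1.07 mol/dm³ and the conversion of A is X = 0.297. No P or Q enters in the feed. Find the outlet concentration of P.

Exit C_A = C_{A0}(1−X) = 1.07×0.703 = 0.7522 mol/dm³.
In a CSTR the entire volume is at exit conditions, so r_P = 1.02×0.7522^1.5 = 0.6654 and r_Q = 0.217×0.7522^2 = 0.1228.
Fraction of consumed A going to P: r_P/(r_P+r_Q) = 0.8442.
C_P = 0.8442·C_{A0}·X = 0.8442×1.07×0.297 = 0.268 mol/dm³.

0.268 mol/dm³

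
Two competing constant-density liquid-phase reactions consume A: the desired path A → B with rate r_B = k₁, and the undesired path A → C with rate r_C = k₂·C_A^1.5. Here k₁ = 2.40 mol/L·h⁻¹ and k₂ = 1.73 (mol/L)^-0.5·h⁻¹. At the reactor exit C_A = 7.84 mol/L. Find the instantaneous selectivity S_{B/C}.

S_{B/C} = r_B/r_C = (k₁)/(k₂·C_A^1.5) = (k₁/k₂)·C_A^-1.5.
= (2.40) / (1.73×7.840^1.5) = 2.400/37.98 = 0.0632.

0.0632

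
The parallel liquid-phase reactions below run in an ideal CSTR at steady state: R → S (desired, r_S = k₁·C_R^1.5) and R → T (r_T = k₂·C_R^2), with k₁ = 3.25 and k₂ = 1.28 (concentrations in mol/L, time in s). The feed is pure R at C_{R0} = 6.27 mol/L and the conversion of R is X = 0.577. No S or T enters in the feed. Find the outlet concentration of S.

Exit C_R = C_{R0}(1−X) = 6.27×0.423 = 2.652 mol/L.
Rates in a CSTR are evaluated at the outlet concentration: r_S = 3.25×2.652^1.5 = 14.04, r_T = 1.28×2.652^2 = 9.004.
Fraction of consumed R going to S: r_S/(r_S+r_T) = 0.6092.
C_S = 0.6092·C_{R0}·X = 0.6092×6.27×0.577 = 2.20 mol/L.

2.20 mol/L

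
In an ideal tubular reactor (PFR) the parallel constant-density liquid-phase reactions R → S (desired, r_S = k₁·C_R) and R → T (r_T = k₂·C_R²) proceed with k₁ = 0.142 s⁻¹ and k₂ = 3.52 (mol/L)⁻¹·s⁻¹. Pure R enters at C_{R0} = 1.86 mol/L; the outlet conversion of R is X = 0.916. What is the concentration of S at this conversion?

0.0915 mol/L

C_R = C_{R0}(1−X) = 0.1562 mol/L.
Along a PFR/batch, dC_S/dC_R = −r_S/(r_S+r_T) = −k₁/(k₁+k₂·C_R).
Integrating from C_{R0} to C_R: C_S = (0.142/3.52)·ln[(0.142+3.52·1.86)/(0.142+3.52·0.156)] = 0.04034·ln(6.689/0.6920) = 0.09152 mol/L.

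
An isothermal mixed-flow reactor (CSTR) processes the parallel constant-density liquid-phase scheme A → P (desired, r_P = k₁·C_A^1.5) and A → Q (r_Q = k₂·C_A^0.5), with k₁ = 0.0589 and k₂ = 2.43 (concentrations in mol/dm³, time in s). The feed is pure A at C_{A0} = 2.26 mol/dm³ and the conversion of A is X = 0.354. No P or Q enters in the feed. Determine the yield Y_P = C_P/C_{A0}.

Exit C_A = C_{A0}(1−X) = 2.26×0.646 = 1.460 mol/dm³.
A CSTR operates uniformly at the exit composition, giving r_P = 0.1039 and r_Q = 2.936 (each k·C_A^n at C_A = 1.460).
Fraction of consumed A going to P: r_P/(r_P+r_Q) = 0.03418.
C_P = 0.03418·C_{A0}·X = 0.03418×2.26×0.354 = 0.0273 mol/dm³; Y_P = C_P/C_{A0} = 0.0121.

0.0121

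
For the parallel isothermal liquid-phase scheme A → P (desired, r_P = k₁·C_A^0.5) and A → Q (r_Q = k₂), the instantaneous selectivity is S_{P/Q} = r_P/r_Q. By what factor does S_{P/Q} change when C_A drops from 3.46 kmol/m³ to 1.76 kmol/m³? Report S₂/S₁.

S_{P/Q} = (k₁/k₂)·C_A^0.5, so S₂/S₁ = (C_{A,2}/C_{A,1})^0.5.
= (1.76/3.46)^0.5 = (0.5087)^0.5 = 0.713.
Selectivity toward P falls as C_A falls — high-concentration operation is favoured.

0.713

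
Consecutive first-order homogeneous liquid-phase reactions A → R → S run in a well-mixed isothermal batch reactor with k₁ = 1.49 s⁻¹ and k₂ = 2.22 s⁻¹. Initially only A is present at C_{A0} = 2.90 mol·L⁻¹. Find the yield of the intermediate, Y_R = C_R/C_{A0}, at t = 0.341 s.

0.271

For first-order series with pure A initially, C_R(t) = k₁C_{A0}/(k₂−k₁)·(e^(−k₁t) − e^(−k₂t)).
e^(−k₁t) = e^(−1.49×0.341) = e^(−0.5081) = 0.6016; e^(−k₂t) = e^(−0.7570) = 0.4691.
C_R = 1.49×2.90/(2.22−1.49) × (0.6016−0.4691) = 5.919×0.1326 = 0.7848 mol·L⁻¹.
Y_R = C_R/C_{A0} = 0.7848/2.90 = 0.271.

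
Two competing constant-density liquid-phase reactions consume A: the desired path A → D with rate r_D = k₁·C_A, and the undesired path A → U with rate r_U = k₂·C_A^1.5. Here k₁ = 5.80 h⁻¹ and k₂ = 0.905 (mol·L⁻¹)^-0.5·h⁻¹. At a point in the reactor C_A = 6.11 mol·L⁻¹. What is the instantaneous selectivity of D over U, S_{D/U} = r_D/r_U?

2.59

S_{D/U} = r_D/r_U = (k₁·C_A)/(k₂·C_A^1.5) = (k₁/k₂)·C_A^-0.5.
= (5.80×6.110) / (0.905×6.110^1.5) = 35.44/13.67 = 2.59.
The undesired path is higher order in A, so low C_A (CSTR or dilute feed) favours D.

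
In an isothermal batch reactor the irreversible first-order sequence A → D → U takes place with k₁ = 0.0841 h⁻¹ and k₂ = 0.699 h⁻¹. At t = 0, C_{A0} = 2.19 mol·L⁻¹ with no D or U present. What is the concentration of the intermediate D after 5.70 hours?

For first-order series with pure A initially, C_D(t) = k₁C_{A0}/(k₂−k₁)·(e^(−k₁t) − e^(−k₂t)).
e^(−k₁t) = e^(−0.0841×5.70) = e^(−0.4794) = 0.6192; e^(−k₂t) = e^(−3.984) = 0.01861.
C_D = 0.0841×2.19/(0.699−0.0841) × (0.6192−0.01861) = 0.2995×0.6006 = 0.1799 mol·L⁻¹.

0.180 mol·L⁻¹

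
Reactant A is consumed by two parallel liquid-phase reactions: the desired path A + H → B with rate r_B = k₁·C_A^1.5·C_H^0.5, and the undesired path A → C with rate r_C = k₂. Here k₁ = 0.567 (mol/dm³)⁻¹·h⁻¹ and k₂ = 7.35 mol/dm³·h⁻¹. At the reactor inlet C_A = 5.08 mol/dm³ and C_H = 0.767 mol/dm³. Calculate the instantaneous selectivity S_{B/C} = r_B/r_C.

S_{B/C} = r_B/r_C = (k₁·C_A^1.5·C_H^0.5)/(k₂) = (k₁/k₂)·C_A^1.5·C_H^0.5.
= (0.567×5.080^1.5×0.7670^0.5) / (7.35) = 5.686/7.350 = 0.774.

0.774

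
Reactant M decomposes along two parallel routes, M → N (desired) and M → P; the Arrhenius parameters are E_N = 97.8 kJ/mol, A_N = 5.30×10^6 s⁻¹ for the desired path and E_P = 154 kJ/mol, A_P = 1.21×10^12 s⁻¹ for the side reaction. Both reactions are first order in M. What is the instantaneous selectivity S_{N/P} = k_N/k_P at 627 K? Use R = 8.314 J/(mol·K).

Since both paths have the same order in M, the concentration cancels and S_{N/P} = k_N/k_P = (A_N/A_P)·exp[(E_P−E_N)/(RT)].
(E_P−E_N)/(RT) = (154−97.8)×10³/(8.314×627) = 56200/5213 = 10.78.
k_N/k_P = (5.30×10^6/1.21×10^12)·exp(10.78) = 4.380×10^-6 × 48098 = 0.211.

0.211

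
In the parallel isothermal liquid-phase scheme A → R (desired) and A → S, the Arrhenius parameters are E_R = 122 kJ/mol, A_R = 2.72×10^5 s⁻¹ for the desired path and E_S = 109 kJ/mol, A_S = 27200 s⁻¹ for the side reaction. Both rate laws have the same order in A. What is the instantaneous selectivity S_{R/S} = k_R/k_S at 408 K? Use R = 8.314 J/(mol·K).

0.217

With equal orders, S_{R/S} = k_R/k_S = (A_R/A_S)·exp[(E_S−E_R)/(RT)].
(E_S−E_R)/(RT) = (109−122)×10³/(8.314×408) = -13000/3392 = -3.832.
k_R/k_S = (2.72×10^5/27200)·exp(-3.832) = 10.00 × 0.02166 = 0.217.
Since E_R > E_S, raising the temperature improves selectivity toward R.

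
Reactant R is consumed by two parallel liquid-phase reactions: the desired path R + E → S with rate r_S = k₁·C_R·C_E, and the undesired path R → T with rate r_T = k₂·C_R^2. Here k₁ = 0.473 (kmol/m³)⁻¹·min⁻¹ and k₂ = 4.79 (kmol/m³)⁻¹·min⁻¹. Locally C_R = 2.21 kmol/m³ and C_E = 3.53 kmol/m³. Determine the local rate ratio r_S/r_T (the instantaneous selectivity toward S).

S_{S/T} = r_S/r_T = (k₁·C_R·C_E)/(k₂·C_R^2) = (k₁/k₂)·C_R⁻¹·C_E.
= (0.473×2.210×3.530) / (4.79×2.210^2) = 3.690/23.39 = 0.158.
The undesired path is higher order in R, so low C_R (CSTR or dilute feed) favours S.

0.158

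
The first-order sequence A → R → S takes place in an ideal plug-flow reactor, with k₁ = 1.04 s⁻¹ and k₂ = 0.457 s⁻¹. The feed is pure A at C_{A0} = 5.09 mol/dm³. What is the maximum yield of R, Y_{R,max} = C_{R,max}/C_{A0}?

0.525

Evaluating C_R at τ_opt = ln(k₂/k₁)/(k₂−k₁) gives C_{R,max}/C_{A0} = (k₁/k₂)^[k₂/(k₂−k₁)].
= (1.04/0.457)^(0.457/(0.457−1.04)) = (2.276)^(-0.7839) = 0.5249.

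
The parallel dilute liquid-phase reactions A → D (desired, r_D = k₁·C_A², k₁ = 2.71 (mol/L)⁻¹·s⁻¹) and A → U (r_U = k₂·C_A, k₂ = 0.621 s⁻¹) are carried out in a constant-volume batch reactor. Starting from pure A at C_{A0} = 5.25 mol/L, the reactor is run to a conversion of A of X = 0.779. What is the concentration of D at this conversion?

3.78 mol/L

C_A = C_{A0}(1−X) = 1.160 mol/L.
Along a PFR/batch, dC_U/dC_A = −r_U/(r_D+r_U) = −k₂/(k₂+k₁·C_A).
Integrating from C_{A0} to C_A: C_U = (0.621/2.71)·ln[(0.621+2.71·5.25)/(0.621+2.71·1.16)] = 0.2292·ln(14.85/3.765) = 0.3144 mol/L.
Then C_D = (C_{A0}−C_A) − C_U = 4.090 − 0.3144 = 3.775 mol/L.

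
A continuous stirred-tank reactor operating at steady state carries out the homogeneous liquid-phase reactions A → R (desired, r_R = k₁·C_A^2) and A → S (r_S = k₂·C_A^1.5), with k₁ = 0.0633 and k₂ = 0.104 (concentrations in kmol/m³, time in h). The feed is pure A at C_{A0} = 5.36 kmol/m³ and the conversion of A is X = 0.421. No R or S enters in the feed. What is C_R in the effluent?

1.17 kmol/m³

Exit C_A = C_{A0}(1−X) = 5.36×0.579 = 3.103 kmol/m³.
A CSTR operates uniformly at the exit composition, giving r_R = 0.6097 and r_S = 0.5686 (each k·C_A^n at C_A = 3.103).
Fraction of consumed A going to R: r_R/(r_R+r_S) = 0.5174.
C_R = 0.5174·C_{A0}·X = 0.5174×5.36×0.421 = 1.17 kmol/m³.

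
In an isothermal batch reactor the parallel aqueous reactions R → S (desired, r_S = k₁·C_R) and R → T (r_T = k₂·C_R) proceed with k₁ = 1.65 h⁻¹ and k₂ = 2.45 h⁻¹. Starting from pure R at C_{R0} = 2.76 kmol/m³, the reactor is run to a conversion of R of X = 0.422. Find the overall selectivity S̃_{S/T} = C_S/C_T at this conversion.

C_R = C_{R0}(1−X) = 1.595 kmol/m³.
Both paths are first order in R, so the instantaneous fraction to S is constant: dC_S/d(−C_R) = k₁/(k₁+k₂) = 0.4024.
C_S = 0.4024·(C_{R0}−C_R) = 0.4024×1.165 = 0.469 kmol/m³.
C_T = (C_{R0}−C_R)−C_S = 0.6960 kmol/m³; S̃_{S/T} = 0.4687/0.6960 = 0.673.

0.673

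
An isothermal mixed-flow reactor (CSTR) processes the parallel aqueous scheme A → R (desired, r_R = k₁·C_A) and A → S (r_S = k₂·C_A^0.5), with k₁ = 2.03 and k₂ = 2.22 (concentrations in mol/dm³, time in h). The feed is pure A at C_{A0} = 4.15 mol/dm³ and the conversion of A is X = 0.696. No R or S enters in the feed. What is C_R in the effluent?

1.46 mol/dm³

Exit C_A = C_{A0}(1−X) = 4.15×0.304 = 1.262 mol/dm³.
Rates in a CSTR are evaluated at the outlet concentration: r_R = 2.03×1.262 = 2.561, r_S = 2.22×1.262^0.5 = 2.494.
Fraction of consumed A going to R: r_R/(r_R+r_S) = 0.5067.
C_R = 0.5067·C_{A0}·X = 0.5067×4.15×0.696 = 1.46 mol/dm³.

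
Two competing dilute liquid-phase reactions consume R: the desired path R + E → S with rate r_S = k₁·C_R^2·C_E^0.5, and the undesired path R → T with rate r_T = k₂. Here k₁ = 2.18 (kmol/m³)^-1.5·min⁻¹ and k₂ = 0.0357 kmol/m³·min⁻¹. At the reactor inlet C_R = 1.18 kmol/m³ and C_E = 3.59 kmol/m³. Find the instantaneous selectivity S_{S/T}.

S_{S/T} = r_S/r_T = (k₁·C_R^2·C_E^0.5)/(k₂) = (k₁/k₂)·C_R^2·C_E^0.5.
= (2.18×1.180^2×3.590^0.5) / (0.0357) = 5.751/0.03570 = 161.

161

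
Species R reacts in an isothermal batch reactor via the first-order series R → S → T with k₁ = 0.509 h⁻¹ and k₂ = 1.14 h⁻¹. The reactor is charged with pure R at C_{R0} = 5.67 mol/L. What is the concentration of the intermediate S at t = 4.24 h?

The intermediate concentration in a first-order A→B→C sequence is C_S = k₁C_{R0}(e^(−k₁t) − e^(−k₂t))/(k₂−k₁).
e^(−k₁t) = e^(−0.509×4.24) = e^(−2.158) = 0.1155; e^(−k₂t) = e^(−4.834) = 0.007958.
C_S = 0.509×5.67/(1.14−0.509) × (0.1155−0.007958) = 4.574×0.1076 = 0.4920 mol/L.

0.492 mol/L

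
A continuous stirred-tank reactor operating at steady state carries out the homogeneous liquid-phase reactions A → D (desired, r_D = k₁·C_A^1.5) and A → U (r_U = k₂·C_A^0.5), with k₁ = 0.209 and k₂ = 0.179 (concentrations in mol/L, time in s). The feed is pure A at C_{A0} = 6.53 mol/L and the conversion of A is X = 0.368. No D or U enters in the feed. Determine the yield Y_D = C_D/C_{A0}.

0.305

Exit C_A = C_{A0}(1−X) = 6.53×0.632 = 4.127 mol/L.
Rates in a CSTR are evaluated at the outlet concentration: r_D = 0.209×4.127^1.5 = 1.752, r_U = 0.179×4.127^0.5 = 0.3636.
Fraction of consumed A going to D: r_D/(r_D+r_U) = 0.8281.
C_D = 0.8281·C_{A0}·X = 0.8281×6.53×0.368 = 1.99 mol/L; Y_D = C_D/C_{A0} = 0.305.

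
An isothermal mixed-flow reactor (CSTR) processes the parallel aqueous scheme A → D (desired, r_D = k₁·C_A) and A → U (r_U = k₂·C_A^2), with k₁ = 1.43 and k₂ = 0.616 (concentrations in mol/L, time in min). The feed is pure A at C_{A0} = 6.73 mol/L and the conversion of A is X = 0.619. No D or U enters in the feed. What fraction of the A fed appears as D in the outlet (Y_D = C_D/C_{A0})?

Exit C_A = C_{A0}(1−X) = 6.73×0.381 = 2.564 mol/L.
Rates in a CSTR are evaluated at the outlet concentration: r_D = 1.43×2.564 = 3.667, r_U = 0.616×2.564^2 = 4.050.
Fraction of consumed A going to D: r_D/(r_D+r_U) = 0.4752.
C_D = 0.4752·C_{A0}·X = 0.4752×6.73×0.619 = 1.98 mol/L; Y_D = C_D/C_{A0} = 0.294.

0.294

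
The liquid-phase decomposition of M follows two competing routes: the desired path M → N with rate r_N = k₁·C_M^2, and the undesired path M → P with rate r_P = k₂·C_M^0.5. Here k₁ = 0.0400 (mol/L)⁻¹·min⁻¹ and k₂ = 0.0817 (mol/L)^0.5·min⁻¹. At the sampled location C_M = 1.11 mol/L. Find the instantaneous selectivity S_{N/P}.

S_{N/P} = r_N/r_P = (k₁·C_M^2)/(k₂·C_M^0.5) = (k₁/k₂)·C_M^1.5.
= (0.0400×1.110^2) / (0.0817×1.110^0.5) = 0.04928/0.08608 = 0.573.
Since the desired path is higher order in M, keeping C_M high (PFR or concentrated feed) favours N.

0.573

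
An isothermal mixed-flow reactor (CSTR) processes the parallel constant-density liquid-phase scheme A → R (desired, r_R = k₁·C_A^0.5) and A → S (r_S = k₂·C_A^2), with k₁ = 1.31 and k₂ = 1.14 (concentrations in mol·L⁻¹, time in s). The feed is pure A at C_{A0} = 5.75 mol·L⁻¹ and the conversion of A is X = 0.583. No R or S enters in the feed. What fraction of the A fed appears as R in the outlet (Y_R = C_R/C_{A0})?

0.138

Exit C_A = C_{A0}(1−X) = 5.75×0.417 = 2.398 mol·L⁻¹.
Rates in a CSTR are evaluated at the outlet concentration: r_R = 1.31×2.398^0.5 = 2.028, r_S = 1.14×2.398^2 = 6.554.
Fraction of consumed A going to R: r_R/(r_R+r_S) = 0.2363.
C_R = 0.2363·C_{A0}·X = 0.2363×5.75×0.583 = 0.792 mol·L⁻¹; Y_R = C_R/C_{A0} = 0.138.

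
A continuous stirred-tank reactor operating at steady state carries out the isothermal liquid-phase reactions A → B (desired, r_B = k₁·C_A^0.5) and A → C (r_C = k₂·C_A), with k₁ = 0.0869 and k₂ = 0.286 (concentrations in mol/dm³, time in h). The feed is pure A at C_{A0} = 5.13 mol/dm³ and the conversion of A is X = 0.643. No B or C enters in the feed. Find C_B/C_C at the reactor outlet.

0.225

Exit C_A = C_{A0}(1−X) = 5.13×0.357 = 1.831 mol/dm³.
A CSTR operates uniformly at the exit composition, giving r_B = 0.1176 and r_C = 0.5238 (each k·C_A^n at C_A = 1.831).
Overall selectivity = C_B/C_C = r_Bτ/(r_Cτ) = r_B/r_C = 0.225.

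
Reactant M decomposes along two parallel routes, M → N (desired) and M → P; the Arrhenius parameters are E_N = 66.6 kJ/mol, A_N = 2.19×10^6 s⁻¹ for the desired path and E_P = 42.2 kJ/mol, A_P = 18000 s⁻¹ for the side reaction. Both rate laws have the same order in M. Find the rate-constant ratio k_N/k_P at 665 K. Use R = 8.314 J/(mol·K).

k_N/k_P = (A_N/A_P)·exp[−(E_N−E_P)/(RT)] = (A_N/A_P)·exp[(E_P−E_N)/(RT)].
(E_P−E_N)/(RT) = (42.2−66.6)×10³/(8.314×665) = -24400/5529 = -4.413.
k_N/k_P = (2.19×10^6/18000)·exp(-4.413) = 121.7 × 0.01212 = 1.47.

1.47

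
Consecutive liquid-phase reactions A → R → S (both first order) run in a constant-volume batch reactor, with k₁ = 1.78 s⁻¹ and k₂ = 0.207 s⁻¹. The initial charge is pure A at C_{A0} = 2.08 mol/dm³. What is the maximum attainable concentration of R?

At the optimum, C_{R,max}/C_{A0} = (k₁/k₂)^[k₂/(k₂−k₁)].
= (1.78/0.207)^(0.207/(0.207−1.78)) = (8.599)^(-0.1316) = 0.7534.
C_{R,max} = 0.7534×2.08 = 1.57 mol/dm³.

1.57 mol/dm³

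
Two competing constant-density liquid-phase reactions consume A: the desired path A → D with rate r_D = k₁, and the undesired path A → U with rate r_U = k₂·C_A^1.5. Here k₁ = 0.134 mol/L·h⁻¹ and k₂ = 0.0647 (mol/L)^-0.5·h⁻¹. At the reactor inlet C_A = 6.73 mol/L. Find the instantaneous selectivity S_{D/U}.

S_{D/U} = r_D/r_U = (k₁)/(k₂·C_A^1.5) = (k₁/k₂)·C_A^-1.5.
= (0.134) / (0.0647×6.730^1.5) = 0.1340/1.130 = 0.119.
The undesired path is higher order in A, so low C_A (CSTR or dilute feed) favours D.

0.119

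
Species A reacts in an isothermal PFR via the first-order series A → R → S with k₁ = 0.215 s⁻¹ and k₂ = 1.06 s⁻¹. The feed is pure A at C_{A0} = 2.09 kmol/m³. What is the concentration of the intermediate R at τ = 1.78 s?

0.282 kmol/m³

For first-order series with pure A initially, C_R(τ) = k₁C_{A0}/(k₂−k₁)·(e^(−k₁τ) − e^(−k₂τ)).
e^(−k₁τ) = e^(−0.215×1.78) = e^(−0.3827) = 0.6820; e^(−k₂τ) = e^(−1.887) = 0.1516.
C_R = 0.215×2.09/(1.06−0.215) × (0.6820−0.1516) = 0.5318×0.5305 = 0.2821 kmol/m³.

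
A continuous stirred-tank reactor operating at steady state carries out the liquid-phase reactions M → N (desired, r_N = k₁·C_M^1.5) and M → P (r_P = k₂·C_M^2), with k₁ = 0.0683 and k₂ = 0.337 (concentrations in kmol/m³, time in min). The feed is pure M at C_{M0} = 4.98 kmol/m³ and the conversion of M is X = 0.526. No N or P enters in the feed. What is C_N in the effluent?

0.305 kmol/m³

Exit C_M = C_{M0}(1−X) = 4.98×0.474 = 2.361 kmol/m³.
Rates in a CSTR are evaluated at the outlet concentration: r_N = 0.0683×2.361^1.5 = 0.2477, r_P = 0.337×2.361^2 = 1.878.
Fraction of consumed M going to N: r_N/(r_N+r_P) = 0.1165.
C_N = 0.1165·C_{M0}·X = 0.1165×4.98×0.526 = 0.305 kmol/m³.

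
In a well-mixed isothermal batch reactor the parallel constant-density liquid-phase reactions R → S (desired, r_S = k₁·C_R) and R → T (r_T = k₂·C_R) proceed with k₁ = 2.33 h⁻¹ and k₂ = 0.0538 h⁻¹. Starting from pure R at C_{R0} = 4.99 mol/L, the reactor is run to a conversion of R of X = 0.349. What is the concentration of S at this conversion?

C_R = C_{R0}(1−X) = 3.248 mol/L.
Both paths are first order in R, so the instantaneous fraction to S is constant: dC_S/d(−C_R) = k₁/(k₁+k₂) = 0.9774.
C_S = 0.9774·(C_{R0}−C_R) = 0.9774×1.742 = 1.70 mol/L.

1.70 mol/L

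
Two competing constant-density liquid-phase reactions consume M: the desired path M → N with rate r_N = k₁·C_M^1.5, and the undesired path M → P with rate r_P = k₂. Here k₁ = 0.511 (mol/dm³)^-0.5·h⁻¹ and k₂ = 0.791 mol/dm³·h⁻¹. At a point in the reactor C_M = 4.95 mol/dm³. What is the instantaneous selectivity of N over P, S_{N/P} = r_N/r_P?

7.11

S_{N/P} = r_N/r_P = (k₁·C_M^1.5)/(k₂) = (k₁/k₂)·C_M^1.5.
= (0.511×4.950^1.5) / (0.791) = 5.628/0.7910 = 7.11.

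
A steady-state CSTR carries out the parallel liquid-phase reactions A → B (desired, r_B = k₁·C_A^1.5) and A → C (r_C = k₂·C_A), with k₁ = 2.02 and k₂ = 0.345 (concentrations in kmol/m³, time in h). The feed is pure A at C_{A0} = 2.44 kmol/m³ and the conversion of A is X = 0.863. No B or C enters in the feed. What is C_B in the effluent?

Exit C_A = C_{A0}(1−X) = 2.44×0.137 = 0.3343 kmol/m³.
A CSTR operates uniformly at the exit composition, giving r_B = 0.3904 and r_C = 0.1153 (each k·C_A^n at C_A = 0.3343).
Fraction of consumed A going to B: r_B/(r_B+r_C) = 0.7720.
C_B = 0.7720·C_{A0}·X = 0.7720×2.44×0.863 = 1.63 kmol/m³.

1.63 kmol/m³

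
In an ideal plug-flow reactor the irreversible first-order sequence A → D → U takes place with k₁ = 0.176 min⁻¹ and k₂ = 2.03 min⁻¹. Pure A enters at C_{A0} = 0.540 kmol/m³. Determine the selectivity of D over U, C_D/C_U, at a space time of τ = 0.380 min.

The intermediate concentration in a first-order A→B→C sequence is C_D = k₁C_{A0}(e^(−k₁τ) − e^(−k₂τ))/(k₂−k₁).
e^(−k₁τ) = e^(−0.176×0.380) = e^(−0.06688) = 0.9353; e^(−k₂τ) = e^(−0.7714) = 0.4624.
C_D = 0.176×0.540/(2.03−0.176) × (0.9353−0.4624) = 0.05126×0.4729 = 0.02424 kmol/m³.
C_A = C_{A0}e^(−k₁τ) = 0.5051 kmol/m³, so C_U = C_{A0}−C_A−C_D = 0.01069 kmol/m³; C_D/C_U = 2.27.

2.27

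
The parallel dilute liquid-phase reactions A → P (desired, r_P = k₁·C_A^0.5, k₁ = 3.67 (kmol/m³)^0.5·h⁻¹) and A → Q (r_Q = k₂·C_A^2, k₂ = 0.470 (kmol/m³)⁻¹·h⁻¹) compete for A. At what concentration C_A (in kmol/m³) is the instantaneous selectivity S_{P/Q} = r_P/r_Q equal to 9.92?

S_{P/Q} = (k₁/k₂)·C_A^-1.5 ⇒ C_A = (S·k₂/k₁)^(1/(-1.5)).
= (9.92×0.470/3.67)^(-0.6667) = (1.270)^(-0.6667) = 0.853 kmol/m³.

0.853 kmol/m³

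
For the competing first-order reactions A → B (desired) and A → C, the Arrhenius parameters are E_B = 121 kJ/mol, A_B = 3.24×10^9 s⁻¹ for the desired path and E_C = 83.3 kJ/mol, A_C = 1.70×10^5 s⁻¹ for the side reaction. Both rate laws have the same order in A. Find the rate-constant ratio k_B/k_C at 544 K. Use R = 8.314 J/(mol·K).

4.57

k_B/k_C = (A_B/A_C)·exp[−(E_B−E_C)/(RT)] = (A_B/A_C)·exp[(E_C−E_B)/(RT)].
(E_C−E_B)/(RT) = (83.3−121)×10³/(8.314×544) = -37700/4523 = -8.336.
k_B/k_C = (3.24×10^9/1.70×10^5)·exp(-8.336) = 19059 × 2.398×10^-4 = 4.57.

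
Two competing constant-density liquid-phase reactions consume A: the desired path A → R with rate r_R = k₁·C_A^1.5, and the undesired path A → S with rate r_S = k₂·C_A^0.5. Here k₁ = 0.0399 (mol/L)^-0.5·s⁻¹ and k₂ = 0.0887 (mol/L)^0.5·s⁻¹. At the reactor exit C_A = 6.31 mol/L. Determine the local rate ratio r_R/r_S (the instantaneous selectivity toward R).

S_{R/S} = r_R/r_S = (k₁·C_A^1.5)/(k₂·C_A^0.5) = (k₁/k₂)·C_A.
= (0.0399×6.310^1.5) / (0.0887×6.310^0.5) = 0.6324/0.2228 = 2.84.
Since the desired path is higher order in A, keeping C_A high (PFR or concentrated feed) favours R.

2.84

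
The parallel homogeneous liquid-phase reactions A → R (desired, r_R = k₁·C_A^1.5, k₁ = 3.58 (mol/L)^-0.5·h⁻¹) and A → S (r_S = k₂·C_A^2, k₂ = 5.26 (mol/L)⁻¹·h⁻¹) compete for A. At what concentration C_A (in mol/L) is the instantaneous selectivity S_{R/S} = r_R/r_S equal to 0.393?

S_{R/S} = (k₁/k₂)·C_A^-0.5 ⇒ C_A = (S·k₂/k₁)^(-2).
= (0.393×5.26/3.58)^(-2) = (0.5774)^(-2) = 3.00 mol/L.

3.00 mol/L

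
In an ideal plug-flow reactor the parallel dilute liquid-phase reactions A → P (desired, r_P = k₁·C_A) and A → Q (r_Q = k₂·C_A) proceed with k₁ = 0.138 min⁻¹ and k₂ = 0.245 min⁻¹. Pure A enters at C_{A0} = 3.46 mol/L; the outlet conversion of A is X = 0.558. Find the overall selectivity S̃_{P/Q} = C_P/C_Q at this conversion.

0.563

C_A = C_{A0}(1−X) = 1.529 mol/L.
Both paths are first order in A, so the instantaneous fraction to P is constant: dC_P/d(−C_A) = k₁/(k₁+k₂) = 0.3603.
C_P = 0.3603·(C_{A0}−C_A) = 0.3603×1.931 = 0.696 mol/L.
C_Q = (C_{A0}−C_A)−C_P = 1.235 mol/L; S̃_{P/Q} = 0.6956/1.235 = 0.563.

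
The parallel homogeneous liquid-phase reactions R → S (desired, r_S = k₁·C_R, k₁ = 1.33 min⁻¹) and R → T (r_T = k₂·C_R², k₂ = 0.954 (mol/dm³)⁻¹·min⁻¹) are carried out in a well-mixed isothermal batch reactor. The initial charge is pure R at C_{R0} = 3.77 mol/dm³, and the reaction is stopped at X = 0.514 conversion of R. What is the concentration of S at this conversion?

0.656 mol/dm³

C_R = C_{R0}(1−X) = 1.832 mol/dm³.
Along a PFR/batch, dC_S/dC_R = −r_S/(r_S+r_T) = −k₁/(k₁+k₂·C_R).
Integrating from C_{R0} to C_R: C_S = (1.33/0.954)·ln[(1.33+0.954·3.77)/(1.33+0.954·1.83)] = 1.394·ln(4.927/3.078) = 0.6558 mol/dm³.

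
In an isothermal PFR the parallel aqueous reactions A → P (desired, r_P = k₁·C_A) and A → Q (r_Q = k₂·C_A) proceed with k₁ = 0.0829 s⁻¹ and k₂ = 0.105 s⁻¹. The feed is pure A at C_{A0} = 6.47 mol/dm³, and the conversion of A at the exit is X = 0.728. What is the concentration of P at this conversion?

C_A = C_{A0}(1−X) = 1.760 mol/dm³.
Both paths are first order in A, so the instantaneous fraction to P is constant: dC_P/d(−C_A) = k₁/(k₁+k₂) = 0.4412.
C_P = 0.4412·(C_{A0}−C_A) = 0.4412×4.710 = 2.08 mol/dm³.

2.08 mol/dm³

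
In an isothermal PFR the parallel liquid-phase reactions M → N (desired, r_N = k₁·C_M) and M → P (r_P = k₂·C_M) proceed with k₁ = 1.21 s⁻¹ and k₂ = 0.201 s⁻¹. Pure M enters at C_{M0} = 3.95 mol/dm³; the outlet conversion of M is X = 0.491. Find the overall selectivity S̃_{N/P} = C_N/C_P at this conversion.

C_M = C_{M0}(1−X) = 2.011 mol/dm³.
Both paths are first order in M, so the instantaneous fraction to N is constant: dC_N/d(−C_M) = k₁/(k₁+k₂) = 0.8575.
C_N = 0.8575·(C_{M0}−C_M) = 0.8575×1.939 = 1.66 mol/dm³.
C_P = (C_{M0}−C_M)−C_N = 0.2763 mol/dm³; S̃_{N/P} = 1.663/0.2763 = 6.02.

6.02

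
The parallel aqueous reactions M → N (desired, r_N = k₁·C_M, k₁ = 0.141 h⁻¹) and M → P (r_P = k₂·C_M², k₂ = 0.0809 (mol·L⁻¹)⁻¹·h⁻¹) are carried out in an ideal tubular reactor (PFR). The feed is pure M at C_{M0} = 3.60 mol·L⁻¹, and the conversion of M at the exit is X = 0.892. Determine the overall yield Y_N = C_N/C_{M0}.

C_M = C_{M0}(1−X) = 0.3888 mol·L⁻¹.
Along a PFR/batch, dC_N/dC_M = −r_N/(r_N+r_P) = −k₁/(k₁+k₂·C_M).
Integrating from C_{M0} to C_M: C_N = (0.141/0.0809)·ln[(0.141+0.0809·3.60)/(0.141+0.0809·0.389)] = 1.743·ln(0.4322/0.1725) = 1.601 mol·L⁻¹.
Y_N = C_N/C_{M0} = 1.601/3.60 = 0.445.

0.445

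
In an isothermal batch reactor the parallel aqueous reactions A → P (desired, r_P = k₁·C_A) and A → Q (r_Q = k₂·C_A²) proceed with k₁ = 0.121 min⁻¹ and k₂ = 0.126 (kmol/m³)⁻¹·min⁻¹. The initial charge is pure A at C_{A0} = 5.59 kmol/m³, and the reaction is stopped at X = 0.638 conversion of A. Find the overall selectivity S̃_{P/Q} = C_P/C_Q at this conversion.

0.269

C_A = C_{A0}(1−X) = 2.024 kmol/m³.
Along a PFR/batch, dC_P/dC_A = −r_P/(r_P+r_Q) = −k₁/(k₁+k₂·C_A).
Integrating from C_{A0} to C_A: C_P = (0.121/0.126)·ln[(0.121+0.126·5.59)/(0.121+0.126·2.02)] = 0.9603·ln(0.8253/0.3760) = 0.7551 kmol/m³.
C_Q = (C_{A0}−C_A)−C_P = 2.811 kmol/m³; S̃_{P/Q} = 0.7551/2.811 = 0.269.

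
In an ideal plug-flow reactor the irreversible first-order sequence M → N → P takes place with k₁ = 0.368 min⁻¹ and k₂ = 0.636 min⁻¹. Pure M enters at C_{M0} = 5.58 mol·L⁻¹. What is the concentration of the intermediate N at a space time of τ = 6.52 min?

0.574 mol·L⁻¹

For first-order series with pure M initially, C_N(τ) = k₁C_{M0}/(k₂−k₁)·(e^(−k₁τ) − e^(−k₂τ)).
e^(−k₁τ) = e^(−0.368×6.52) = e^(−2.399) = 0.09078; e^(−k₂τ) = e^(−4.147) = 0.01582.
C_N = 0.368×5.58/(0.636−0.368) × (0.09078−0.01582) = 7.662×0.07496 = 0.5743 mol·L⁻¹.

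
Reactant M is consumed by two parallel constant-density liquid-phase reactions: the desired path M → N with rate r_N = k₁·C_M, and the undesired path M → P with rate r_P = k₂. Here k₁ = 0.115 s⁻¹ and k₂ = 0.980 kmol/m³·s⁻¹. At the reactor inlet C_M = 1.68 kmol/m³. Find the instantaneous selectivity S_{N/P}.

S_{N/P} = r_N/r_P = (k₁·C_M)/(k₂) = (k₁/k₂)·C_M.
= (0.115×1.680) / (0.980) = 0.1932/0.9800 = 0.197.

0.197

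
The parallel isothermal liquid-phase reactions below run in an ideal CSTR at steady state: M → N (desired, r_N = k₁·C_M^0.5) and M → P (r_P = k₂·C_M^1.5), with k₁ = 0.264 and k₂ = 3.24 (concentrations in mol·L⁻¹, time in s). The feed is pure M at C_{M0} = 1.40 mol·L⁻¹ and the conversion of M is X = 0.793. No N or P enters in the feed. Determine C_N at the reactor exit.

Exit C_M = C_{M0}(1−X) = 1.40×0.207 = 0.2898 mol·L⁻¹.
A CSTR operates uniformly at the exit composition, giving r_N = 0.1421 and r_P = 0.5055 (each k·C_M^n at C_M = 0.2898).
Fraction of consumed M going to N: r_N/(r_N+r_P) = 0.2195.
C_N = 0.2195·C_{M0}·X = 0.2195×1.40×0.793 = 0.244 mol·L⁻¹.

0.244 mol·L⁻¹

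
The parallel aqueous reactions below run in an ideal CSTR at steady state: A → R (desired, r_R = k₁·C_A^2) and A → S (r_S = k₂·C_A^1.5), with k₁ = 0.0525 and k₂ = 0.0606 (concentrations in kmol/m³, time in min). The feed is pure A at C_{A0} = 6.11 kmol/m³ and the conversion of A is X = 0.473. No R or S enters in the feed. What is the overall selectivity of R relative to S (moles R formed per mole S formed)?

1.55

Exit C_A = C_{A0}(1−X) = 6.11×0.527 = 3.220 kmol/m³.
A CSTR operates uniformly at the exit composition, giving r_R = 0.5443 and r_S = 0.3501 (each k·C_A^n at C_A = 3.220).
Overall selectivity = C_R/C_S = r_Rτ/(r_Sτ) = r_R/r_S = 1.55.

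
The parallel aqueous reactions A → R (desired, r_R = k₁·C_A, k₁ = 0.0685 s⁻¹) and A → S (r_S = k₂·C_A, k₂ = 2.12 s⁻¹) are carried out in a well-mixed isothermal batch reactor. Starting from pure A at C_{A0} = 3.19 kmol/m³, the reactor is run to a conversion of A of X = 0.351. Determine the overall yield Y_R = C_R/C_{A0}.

C_A = C_{A0}(1−X) = 2.070 kmol/m³.
Both paths are first order in A, so the instantaneous fraction to R is constant: dC_R/d(−C_A) = k₁/(k₁+k₂) = 0.03130.
C_R = 0.03130·(C_{A0}−C_A) = 0.03130×1.120 = 0.0350 kmol/m³.
Y_R = C_R/C_{A0} = 0.03505/3.19 = 0.0110.

0.0110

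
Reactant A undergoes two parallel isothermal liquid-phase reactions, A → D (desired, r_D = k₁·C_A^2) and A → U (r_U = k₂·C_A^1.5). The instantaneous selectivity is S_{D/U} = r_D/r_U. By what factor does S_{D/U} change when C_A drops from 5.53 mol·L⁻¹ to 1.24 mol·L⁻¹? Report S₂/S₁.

S_{D/U} = (k₁/k₂)·C_A^0.5, so S₂/S₁ = (C_{A,2}/C_{A,1})^0.5.
= (1.24/5.53)^0.5 = (0.2242)^0.5 = 0.474.

0.474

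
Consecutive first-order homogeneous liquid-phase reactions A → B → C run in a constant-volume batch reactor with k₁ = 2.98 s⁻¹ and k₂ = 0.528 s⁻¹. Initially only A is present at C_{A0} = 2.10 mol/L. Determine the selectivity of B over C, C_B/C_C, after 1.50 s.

Solving the coupled first-order balances gives C_B(t) = [k₁/(k₂−k₁)]·C_{A0}·(e^(−k₁t) − e^(−k₂t)).
e^(−k₁t) = e^(−2.98×1.50) = e^(−4.470) = 0.01145; e^(−k₂t) = e^(−0.7920) = 0.4529.
C_B = 2.98×2.10/(0.528−2.98) × (0.01145−0.4529) = (-2.552)×(-0.4415) = 1.127 mol/L.
C_A = C_{A0}e^(−k₁t) = 0.02404 mol/L, so C_C = C_{A0}−C_A−C_B = 0.9492 mol/L; C_B/C_C = 1.19.

1.19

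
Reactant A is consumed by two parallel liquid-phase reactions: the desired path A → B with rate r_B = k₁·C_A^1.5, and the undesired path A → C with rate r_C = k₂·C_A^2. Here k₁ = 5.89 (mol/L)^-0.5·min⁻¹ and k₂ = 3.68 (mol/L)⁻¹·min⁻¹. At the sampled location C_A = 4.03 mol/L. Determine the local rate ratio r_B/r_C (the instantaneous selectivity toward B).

0.797

S_{B/C} = r_B/r_C = (k₁·C_A^1.5)/(k₂·C_A^2) = (k₁/k₂)·C_A^-0.5.
= (5.89×4.030^1.5) / (3.68×4.030^2) = 47.65/59.77 = 0.797.
The undesired path is higher order in A, so low C_A (CSTR or dilute feed) favours B.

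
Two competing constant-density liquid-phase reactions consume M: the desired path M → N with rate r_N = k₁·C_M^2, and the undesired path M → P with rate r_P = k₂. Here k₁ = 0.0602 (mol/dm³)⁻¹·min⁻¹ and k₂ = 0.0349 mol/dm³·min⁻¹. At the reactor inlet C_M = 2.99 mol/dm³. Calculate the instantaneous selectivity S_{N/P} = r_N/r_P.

15.4

S_{N/P} = r_N/r_P = (k₁·C_M^2)/(k₂) = (k₁/k₂)·C_M^2.
= (0.0602×2.990^2) / (0.0349) = 0.5382/0.03490 = 15.4.
Since the desired path is higher order in M, keeping C_M high (PFR or concentrated feed) favours N.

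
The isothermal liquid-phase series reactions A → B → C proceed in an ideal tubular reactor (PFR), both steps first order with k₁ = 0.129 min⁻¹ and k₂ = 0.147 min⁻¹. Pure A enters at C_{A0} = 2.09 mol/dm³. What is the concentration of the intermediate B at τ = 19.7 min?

The intermediate concentration in a first-order A→B→C sequence is C_B = k₁C_{A0}(e^(−k₁τ) − e^(−k₂τ))/(k₂−k₁).
e^(−k₁τ) = e^(−0.129×19.7) = e^(−2.541) = 0.07876; e^(−k₂τ) = e^(−2.896) = 0.05525.
C_B = 0.129×2.09/(0.147−0.129) × (0.07876−0.05525) = 14.98×0.02351 = 0.3522 mol/dm³.

0.352 mol/dm³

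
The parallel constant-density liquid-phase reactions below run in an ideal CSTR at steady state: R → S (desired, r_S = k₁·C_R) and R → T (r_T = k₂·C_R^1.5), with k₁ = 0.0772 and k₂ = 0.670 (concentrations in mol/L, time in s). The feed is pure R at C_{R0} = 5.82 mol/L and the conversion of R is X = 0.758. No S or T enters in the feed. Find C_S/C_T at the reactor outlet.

0.0971

Exit C_R = C_{R0}(1−X) = 5.82×0.242 = 1.408 mol/L.
A CSTR operates uniformly at the exit composition, giving r_S = 0.1087 and r_T = 1.120 (each k·C_R^n at C_R = 1.408).
Overall selectivity = C_S/C_T = r_Sτ/(r_Tτ) = r_S/r_T = 0.0971.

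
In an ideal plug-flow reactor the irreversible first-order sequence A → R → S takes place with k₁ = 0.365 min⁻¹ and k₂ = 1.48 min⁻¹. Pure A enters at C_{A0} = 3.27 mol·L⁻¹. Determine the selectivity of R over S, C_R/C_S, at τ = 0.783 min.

Solving the coupled first-order balances gives C_R(τ) = [k₁/(k₂−k₁)]·C_{A0}·(e^(−k₁τ) − e^(−k₂τ)).
e^(−k₁τ) = e^(−0.365×0.783) = e^(−0.2858) = 0.7514; e^(−k₂τ) = e^(−1.159) = 0.3139.
C_R = 0.365×3.27/(1.48−0.365) × (0.7514−0.3139) = 1.070×0.4376 = 0.4684 mol·L⁻¹.
C_A = C_{A0}e^(−k₁τ) = 2.457 mol·L⁻¹, so C_S = C_{A0}−C_A−C_R = 0.3445 mol·L⁻¹; C_R/C_S = 1.36.

1.36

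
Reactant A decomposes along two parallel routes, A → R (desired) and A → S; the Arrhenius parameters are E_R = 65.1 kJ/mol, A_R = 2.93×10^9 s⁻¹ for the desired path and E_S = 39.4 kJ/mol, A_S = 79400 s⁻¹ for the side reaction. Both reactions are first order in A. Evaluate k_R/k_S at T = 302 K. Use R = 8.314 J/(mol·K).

1.32

k_R/k_S = (A_R/A_S)·exp[−(E_R−E_S)/(RT)] = (A_R/A_S)·exp[(E_S−E_R)/(RT)].
(E_S−E_R)/(RT) = (39.4−65.1)×10³/(8.314×302) = -25700/2511 = -10.24.
k_R/k_S = (2.93×10^9/79400)·exp(-10.24) = 36902 × 3.587×10^-5 = 1.32.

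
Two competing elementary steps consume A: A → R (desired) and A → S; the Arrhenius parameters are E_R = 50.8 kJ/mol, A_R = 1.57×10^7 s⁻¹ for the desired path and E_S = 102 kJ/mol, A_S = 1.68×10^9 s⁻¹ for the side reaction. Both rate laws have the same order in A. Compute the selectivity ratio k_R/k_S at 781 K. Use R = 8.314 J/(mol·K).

With equal orders, S_{R/S} = k_R/k_S = (A_R/A_S)·exp[(E_S−E_R)/(RT)].
(E_S−E_R)/(RT) = (102−50.8)×10³/(8.314×781) = 51200/6493 = 7.885.
k_R/k_S = (1.57×10^7/1.68×10^9)·exp(7.885) = 0.009345 × 2657 = 24.8.
Since E_R < E_S, lowering the temperature improves selectivity toward R.

24.8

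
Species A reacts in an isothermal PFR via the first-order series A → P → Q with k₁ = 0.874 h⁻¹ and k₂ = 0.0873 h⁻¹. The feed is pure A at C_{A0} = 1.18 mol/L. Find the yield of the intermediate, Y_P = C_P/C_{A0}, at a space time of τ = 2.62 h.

The intermediate concentration in a first-order A→B→C sequence is C_P = k₁C_{A0}(e^(−k₁τ) − e^(−k₂τ))/(k₂−k₁).
e^(−k₁τ) = e^(−0.874×2.62) = e^(−2.290) = 0.1013; e^(−k₂τ) = e^(−0.2287) = 0.7955.
C_P = 0.874×1.18/(0.0873−0.874) × (0.1013−0.7955) = (-1.311)×(-0.6943) = 0.9101 mol/L.
Y_P = C_P/C_{A0} = 0.9101/1.18 = 0.771.

0.771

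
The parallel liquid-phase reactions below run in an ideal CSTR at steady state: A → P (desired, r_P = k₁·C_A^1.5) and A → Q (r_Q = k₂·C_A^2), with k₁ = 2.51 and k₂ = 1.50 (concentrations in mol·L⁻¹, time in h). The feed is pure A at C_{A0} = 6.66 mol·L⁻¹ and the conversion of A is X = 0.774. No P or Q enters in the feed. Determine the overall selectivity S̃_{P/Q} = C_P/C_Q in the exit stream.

1.36

Exit C_A = C_{A0}(1−X) = 6.66×0.226 = 1.505 mol·L⁻¹.
In a CSTR the entire volume is at exit conditions, so r_P = 2.51×1.505^1.5 = 4.635 and r_Q = 1.50×1.505^2 = 3.398.
Overall selectivity = C_P/C_Q = r_Pτ/(r_Qτ) = r_P/r_Q = 1.36.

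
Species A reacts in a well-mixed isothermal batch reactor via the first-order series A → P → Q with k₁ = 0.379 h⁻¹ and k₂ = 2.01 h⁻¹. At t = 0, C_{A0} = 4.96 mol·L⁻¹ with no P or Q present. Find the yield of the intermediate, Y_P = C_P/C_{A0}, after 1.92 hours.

0.107

The intermediate concentration in a first-order A→B→C sequence is C_P = k₁C_{A0}(e^(−k₁t) − e^(−k₂t))/(k₂−k₁).
e^(−k₁t) = e^(−0.379×1.92) = e^(−0.7277) = 0.4830; e^(−k₂t) = e^(−3.859) = 0.02108.
C_P = 0.379×4.96/(2.01−0.379) × (0.4830−0.02108) = 1.153×0.4619 = 0.5324 mol·L⁻¹.
Y_P = C_P/C_{A0} = 0.5324/4.96 = 0.107.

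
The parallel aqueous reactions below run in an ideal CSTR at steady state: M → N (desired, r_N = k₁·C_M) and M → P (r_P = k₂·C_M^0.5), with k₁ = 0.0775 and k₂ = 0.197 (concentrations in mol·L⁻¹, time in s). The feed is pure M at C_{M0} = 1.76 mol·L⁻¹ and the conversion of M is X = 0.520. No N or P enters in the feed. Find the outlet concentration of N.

0.243 mol·L⁻¹

Exit C_M = C_{M0}(1−X) = 1.76×0.480 = 0.8448 mol·L⁻¹.
In a CSTR the entire volume is at exit conditions, so r_N = 0.0775×0.8448 = 0.06547 and r_P = 0.197×0.8448^0.5 = 0.1811.
Fraction of consumed M going to N: r_N/(r_N+r_P) = 0.2656.
C_N = 0.2656·C_{M0}·X = 0.2656×1.76×0.520 = 0.243 mol·L⁻¹.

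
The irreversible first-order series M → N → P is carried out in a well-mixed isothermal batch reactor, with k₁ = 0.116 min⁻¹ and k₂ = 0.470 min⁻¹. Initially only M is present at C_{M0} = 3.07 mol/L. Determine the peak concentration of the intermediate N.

For a first-order series the maximum intermediate yield is C_{N,max}/C_{M0} = (k₁/k₂)^[k₂/(k₂−k₁)].
= (0.116/0.470)^(0.470/(0.470−0.116)) = (0.2468)^(1.328) = 0.1560.
C_{N,max} = 0.1560×3.07 = 0.479 mol/L.

0.479 mol/L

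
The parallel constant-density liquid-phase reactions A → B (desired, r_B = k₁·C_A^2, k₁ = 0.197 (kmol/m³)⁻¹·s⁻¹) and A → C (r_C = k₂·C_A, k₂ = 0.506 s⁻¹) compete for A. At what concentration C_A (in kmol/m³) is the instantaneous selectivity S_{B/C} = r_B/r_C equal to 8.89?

22.8 kmol/m³

S_{B/C} = (k₁/k₂)·C_A ⇒ C_A = S·k₂/k₁.
= 8.89×0.506/0.197 = 22.8 kmol/m³.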